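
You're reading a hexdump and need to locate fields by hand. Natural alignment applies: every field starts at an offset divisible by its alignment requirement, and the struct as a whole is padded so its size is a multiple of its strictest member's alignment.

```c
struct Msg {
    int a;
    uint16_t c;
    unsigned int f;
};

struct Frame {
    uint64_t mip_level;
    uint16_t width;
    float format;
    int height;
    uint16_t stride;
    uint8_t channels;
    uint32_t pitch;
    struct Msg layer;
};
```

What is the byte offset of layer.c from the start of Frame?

Msg: @0: a [4B, align 4] → 4; @4: c [2B, align 2] → 6; +2 pad (align 4); @8: f [4B, align 4] → 12; size 12, align 4
@0: mip_level [8B, align 8] → 8
@8: width [2B, align 2] → 10
+2 pad (align 4)
@12: format [4B, align 4] → 16
@16: height [4B, align 4] → 20
@20: stride [2B, align 2] → 22
@22: channels [1B, align 1] → 23
+1 pad (align 4)
@24: pitch [4B, align 4] → 28
@28: layer [12B, align 4] → 40
within Msg: c at 4
28 + 4 = 32

32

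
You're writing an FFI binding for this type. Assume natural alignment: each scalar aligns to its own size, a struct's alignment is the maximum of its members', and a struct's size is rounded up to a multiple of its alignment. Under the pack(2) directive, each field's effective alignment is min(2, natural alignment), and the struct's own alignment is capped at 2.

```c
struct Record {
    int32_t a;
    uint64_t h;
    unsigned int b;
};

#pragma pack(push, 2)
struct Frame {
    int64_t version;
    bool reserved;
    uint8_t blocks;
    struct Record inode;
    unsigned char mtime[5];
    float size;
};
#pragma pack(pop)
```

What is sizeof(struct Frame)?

Record: a at 0 (size 4, align 4) → ends 4; pad 4 to align 8 for h; h at 8 (size 8, align 8) → ends 16; b at 16 (size 4, align 4) → ends 20; tail pad 4 to reach multiple of 8; total 24 bytes, alignment 8
version at 0 (size 8, align 2) → ends 8
reserved at 8 (size 1, align 1) → ends 9
blocks at 9 (size 1, align 1) → ends 10
inode at 10 (size 24, align 2) → ends 34
mtime at 34 (size 5, align 1) → ends 39
pad 1 to align 2 for size
size at 40 (size 4, align 2) → ends 44
total 44 bytes, alignment 2

44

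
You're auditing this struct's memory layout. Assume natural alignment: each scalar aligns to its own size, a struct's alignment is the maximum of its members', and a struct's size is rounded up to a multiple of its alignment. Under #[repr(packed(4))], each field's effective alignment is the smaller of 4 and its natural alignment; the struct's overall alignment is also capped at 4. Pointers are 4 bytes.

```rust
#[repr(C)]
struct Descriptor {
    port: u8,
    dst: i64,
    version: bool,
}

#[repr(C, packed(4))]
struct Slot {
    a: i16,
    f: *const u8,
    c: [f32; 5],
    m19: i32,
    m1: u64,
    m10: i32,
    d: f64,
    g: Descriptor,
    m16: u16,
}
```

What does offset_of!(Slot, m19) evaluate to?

Descriptor: 0..1  port  (1B, 1-aligned); 1..8  -- padding (7B); 8..16  dst  (8B, 8-aligned); 16..17  version  (1B, 1-aligned); 17..24  -- tail padding (7B); sizeof = 24, alignof = 8
0..2  a  (2B, 2-aligned)
2..4  -- padding (2B)
4..8  f  (4B, 4-aligned)
8..28  c  (20B, 4-aligned)
28..32  m19  (4B, 4-aligned)

28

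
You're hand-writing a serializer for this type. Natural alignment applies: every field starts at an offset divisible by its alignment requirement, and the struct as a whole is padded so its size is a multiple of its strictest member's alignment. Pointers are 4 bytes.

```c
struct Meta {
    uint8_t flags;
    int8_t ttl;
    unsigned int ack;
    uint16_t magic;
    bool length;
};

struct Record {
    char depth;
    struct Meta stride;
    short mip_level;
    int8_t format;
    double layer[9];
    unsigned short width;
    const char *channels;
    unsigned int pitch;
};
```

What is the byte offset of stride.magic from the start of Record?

12

Meta: flags at 0 (size 1, align 1) → ends 1; ttl at 1 (size 1, align 1) → ends 2; pad 2 to align 4 for ack; ack at 4 (size 4, align 4) → ends 8; magic at 8 (size 2, align 2) → ends 10; length at 10 (size 1, align 1) → ends 11; tail pad 1 to reach multiple of 4; total 12 bytes, alignment 4
depth at 0 (size 1, align 1) → ends 1
pad 3 to align 4 for stride
stride at 4 (size 12, align 4) → ends 16
within Meta: magic at 8
4 + 8 = 12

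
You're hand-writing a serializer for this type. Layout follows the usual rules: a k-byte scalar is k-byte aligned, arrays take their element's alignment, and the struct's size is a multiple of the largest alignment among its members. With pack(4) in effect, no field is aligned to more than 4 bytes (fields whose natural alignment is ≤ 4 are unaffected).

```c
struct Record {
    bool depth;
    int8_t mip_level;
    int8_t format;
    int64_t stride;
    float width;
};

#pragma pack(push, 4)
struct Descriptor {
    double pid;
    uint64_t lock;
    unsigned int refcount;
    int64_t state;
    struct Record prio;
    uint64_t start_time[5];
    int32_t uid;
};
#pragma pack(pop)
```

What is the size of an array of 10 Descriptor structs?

Record: @0: depth [1B, align 1] → 1; @1: mip_level [1B, align 1] → 2; @2: format [1B, align 1] → 3; +5 pad (align 8); @8: stride [8B, align 8] → 16; @16: width [4B, align 4] → 20; +4 tail pad (align 8); size 24, align 8
@0: pid [8B, align 4] → 8
@8: lock [8B, align 4] → 16
@16: refcount [4B, align 4] → 20
@20: state [8B, align 4] → 28
@28: prio [24B, align 4] → 52
@52: start_time [40B, align 4] → 92
@92: uid [4B, align 4] → 96
size 96, align 4
array of 10: 10 × 96 = 960

960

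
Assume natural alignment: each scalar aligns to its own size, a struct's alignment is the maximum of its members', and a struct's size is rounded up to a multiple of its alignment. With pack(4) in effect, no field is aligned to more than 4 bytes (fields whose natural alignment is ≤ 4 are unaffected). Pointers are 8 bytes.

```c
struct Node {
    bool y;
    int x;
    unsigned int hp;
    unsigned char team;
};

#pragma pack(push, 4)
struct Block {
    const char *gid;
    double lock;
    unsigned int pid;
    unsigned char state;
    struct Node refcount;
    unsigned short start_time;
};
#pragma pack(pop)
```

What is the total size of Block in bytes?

44

Node: @0: y [1B, align 1] → 1; +3 pad (align 4); @4: x [4B, align 4] → 8; @8: hp [4B, align 4] → 12; @12: team [1B, align 1] → 13; +3 tail pad (align 4); size 16, align 4
@0: gid [8B, align 4] → 8
@8: lock [8B, align 4] → 16
@16: pid [4B, align 4] → 20
@20: state [1B, align 1] → 21
+3 pad (align 4)
@24: refcount [16B, align 4] → 40
@40: start_time [2B, align 2] → 42
+2 tail pad (align 4)
size 44, align 4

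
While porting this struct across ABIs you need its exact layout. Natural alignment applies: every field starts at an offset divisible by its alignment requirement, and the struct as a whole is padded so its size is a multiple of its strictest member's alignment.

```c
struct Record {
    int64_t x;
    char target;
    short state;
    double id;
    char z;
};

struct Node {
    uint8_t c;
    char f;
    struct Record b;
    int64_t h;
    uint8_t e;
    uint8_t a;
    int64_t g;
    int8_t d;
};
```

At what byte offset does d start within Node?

64

Record: x at 0 (size 8, align 8) → ends 8; target at 8 (size 1, align 1) → ends 9; pad 1 to align 2 for state; state at 10 (size 2, align 2) → ends 12; pad 4 to align 8 for id; id at 16 (size 8, align 8) → ends 24; z at 24 (size 1, align 1) → ends 25; tail pad 7 to reach multiple of 8; total 32 bytes, alignment 8
c at 0 (size 1, align 1) → ends 1
f at 1 (size 1, align 1) → ends 2
pad 6 to align 8 for b
b at 8 (size 32, align 8) → ends 40
h at 40 (size 8, align 8) → ends 48
e at 48 (size 1, align 1) → ends 49
a at 49 (size 1, align 1) → ends 50
pad 6 to align 8 for g
g at 56 (size 8, align 8) → ends 64
d at 64 (size 1, align 1) → ends 65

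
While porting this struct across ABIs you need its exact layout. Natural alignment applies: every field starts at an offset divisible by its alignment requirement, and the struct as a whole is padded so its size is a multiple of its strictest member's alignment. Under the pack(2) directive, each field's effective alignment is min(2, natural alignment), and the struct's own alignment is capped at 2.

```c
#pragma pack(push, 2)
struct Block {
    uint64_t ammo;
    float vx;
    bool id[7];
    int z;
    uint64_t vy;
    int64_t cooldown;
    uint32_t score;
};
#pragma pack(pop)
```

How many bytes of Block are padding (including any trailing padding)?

0..8  ammo  (8B, 2-aligned)
8..12  vx  (4B, 2-aligned)
12..19  id  (7B, 1-aligned)
19..20  -- padding (1B)
20..24  z  (4B, 2-aligned)
24..32  vy  (8B, 2-aligned)
32..40  cooldown  (8B, 2-aligned)
40..44  score  (4B, 2-aligned)
sizeof = 44, alignof = 2
data bytes 43, size 44 → padding 1

1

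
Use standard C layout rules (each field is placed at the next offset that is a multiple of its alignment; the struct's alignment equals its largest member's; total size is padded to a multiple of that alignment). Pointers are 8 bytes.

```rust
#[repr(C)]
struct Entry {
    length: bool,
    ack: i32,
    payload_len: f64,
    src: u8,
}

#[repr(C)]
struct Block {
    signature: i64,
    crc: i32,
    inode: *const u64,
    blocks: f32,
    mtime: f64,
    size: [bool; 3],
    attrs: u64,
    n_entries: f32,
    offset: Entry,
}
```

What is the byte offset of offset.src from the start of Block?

80

Entry: @0: length [1B, align 1] → 1; +3 pad (align 4); @4: ack [4B, align 4] → 8; @8: payload_len [8B, align 8] → 16; @16: src [1B, align 1] → 17; +7 tail pad (align 8); size 24, align 8
@0: signature [8B, align 8] → 8
@8: crc [4B, align 4] → 12
+4 pad (align 8)
@16: inode [8B, align 8] → 24
@24: blocks [4B, align 4] → 28
+4 pad (align 8)
@32: mtime [8B, align 8] → 40
@40: size [3B, align 1] → 43
+5 pad (align 8)
@48: attrs [8B, align 8] → 56
@56: n_entries [4B, align 4] → 60
+4 pad (align 8)
@64: offset [24B, align 8] → 88
within Entry: src at 16
64 + 16 = 80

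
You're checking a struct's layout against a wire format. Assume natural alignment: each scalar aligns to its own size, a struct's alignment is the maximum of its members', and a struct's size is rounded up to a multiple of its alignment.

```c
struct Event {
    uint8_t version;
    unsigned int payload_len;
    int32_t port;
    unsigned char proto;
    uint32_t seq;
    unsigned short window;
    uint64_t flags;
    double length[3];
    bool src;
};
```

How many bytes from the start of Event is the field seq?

16

0..1  version  (1B, 1-aligned)
1..4  -- padding (3B)
4..8  payload_len  (4B, 4-aligned)
8..12  port  (4B, 4-aligned)
12..13  proto  (1B, 1-aligned)
13..16  -- padding (3B)
16..20  seq  (4B, 4-aligned)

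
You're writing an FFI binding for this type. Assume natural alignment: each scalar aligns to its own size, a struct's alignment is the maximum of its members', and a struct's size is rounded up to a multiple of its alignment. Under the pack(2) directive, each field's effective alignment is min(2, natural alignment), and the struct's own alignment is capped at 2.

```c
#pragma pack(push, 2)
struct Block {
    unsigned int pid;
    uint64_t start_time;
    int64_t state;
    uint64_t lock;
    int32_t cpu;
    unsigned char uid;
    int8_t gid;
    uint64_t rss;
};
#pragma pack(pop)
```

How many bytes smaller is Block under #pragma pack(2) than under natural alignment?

natural layout:
  pid at 0 (size 4, align 4) → ends 4
  pad 4 to align 8 for start_time
  start_time at 8 (size 8, align 8) → ends 16
  state at 16 (size 8, align 8) → ends 24
  lock at 24 (size 8, align 8) → ends 32
  cpu at 32 (size 4, align 4) → ends 36
  uid at 36 (size 1, align 1) → ends 37
  gid at 37 (size 1, align 1) → ends 38
  pad 2 to align 8 for rss
  rss at 40 (size 8, align 8) → ends 48
  total 48 bytes, alignment 8
packed(2) layout:
  pid at 0 (size 4, align 2) → ends 4
  start_time at 4 (size 8, align 2) → ends 12
  state at 12 (size 8, align 2) → ends 20
  lock at 20 (size 8, align 2) → ends 28
  cpu at 28 (size 4, align 2) → ends 32
  uid at 32 (size 1, align 1) → ends 33
  gid at 33 (size 1, align 1) → ends 34
  rss at 34 (size 8, align 2) → ends 42
  total 42 bytes, alignment 2
48 − 42 = 6

6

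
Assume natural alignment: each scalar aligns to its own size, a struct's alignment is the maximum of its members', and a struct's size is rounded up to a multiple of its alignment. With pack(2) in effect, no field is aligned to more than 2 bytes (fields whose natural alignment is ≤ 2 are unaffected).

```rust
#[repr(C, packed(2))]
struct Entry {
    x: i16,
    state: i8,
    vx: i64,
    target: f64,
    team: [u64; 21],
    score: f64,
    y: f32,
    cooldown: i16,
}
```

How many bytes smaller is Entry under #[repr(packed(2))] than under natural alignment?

6

natural layout:
  0..2  x  (2B, 2-aligned)
  2..3  state  (1B, 1-aligned)
  3..8  -- padding (5B)
  8..16  vx  (8B, 8-aligned)
  16..24  target  (8B, 8-aligned)
  24..192  team  (168B, 8-aligned)
  192..200  score  (8B, 8-aligned)
  200..204  y  (4B, 4-aligned)
  204..206  cooldown  (2B, 2-aligned)
  206..208  -- tail padding (2B)
  sizeof = 208, alignof = 8
packed(2) layout:
  0..2  x  (2B, 2-aligned)
  2..3  state  (1B, 1-aligned)
  3..4  -- padding (1B)
  4..12  vx  (8B, 2-aligned)
  12..20  target  (8B, 2-aligned)
  20..188  team  (168B, 2-aligned)
  188..196  score  (8B, 2-aligned)
  196..200  y  (4B, 2-aligned)
  200..202  cooldown  (2B, 2-aligned)
  sizeof = 202, alignof = 2
208 − 202 = 6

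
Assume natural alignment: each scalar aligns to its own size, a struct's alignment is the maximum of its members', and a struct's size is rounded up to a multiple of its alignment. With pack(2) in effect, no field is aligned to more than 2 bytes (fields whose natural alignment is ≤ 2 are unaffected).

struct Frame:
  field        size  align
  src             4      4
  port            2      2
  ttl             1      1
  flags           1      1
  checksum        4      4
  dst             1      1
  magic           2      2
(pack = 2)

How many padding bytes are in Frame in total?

src at 0 (size 4, align 2) → ends 4
port at 4 (size 2, align 2) → ends 6
ttl at 6 (size 1, align 1) → ends 7
flags at 7 (size 1, align 1) → ends 8
checksum at 8 (size 4, align 2) → ends 12
dst at 12 (size 1, align 1) → ends 13
pad 1 to align 2 for magic
magic at 14 (size 2, align 2) → ends 16
total 16 bytes, alignment 2
data bytes 15, size 16 → padding 1

1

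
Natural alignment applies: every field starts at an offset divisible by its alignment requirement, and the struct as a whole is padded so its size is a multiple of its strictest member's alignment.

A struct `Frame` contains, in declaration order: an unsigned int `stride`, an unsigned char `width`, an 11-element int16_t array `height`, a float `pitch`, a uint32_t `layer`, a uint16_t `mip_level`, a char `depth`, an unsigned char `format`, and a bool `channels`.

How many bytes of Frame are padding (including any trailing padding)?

@0: stride [4B, align 4] → 4
@4: width [1B, align 1] → 5
+1 pad (align 2)
@6: height [22B, align 2] → 28
@28: pitch [4B, align 4] → 32
@32: layer [4B, align 4] → 36
@36: mip_level [2B, align 2] → 38
@38: depth [1B, align 1] → 39
@39: format [1B, align 1] → 40
@40: channels [1B, align 1] → 41
+3 tail pad (align 4)
size 44, align 4
data bytes 40, size 44 → padding 4

4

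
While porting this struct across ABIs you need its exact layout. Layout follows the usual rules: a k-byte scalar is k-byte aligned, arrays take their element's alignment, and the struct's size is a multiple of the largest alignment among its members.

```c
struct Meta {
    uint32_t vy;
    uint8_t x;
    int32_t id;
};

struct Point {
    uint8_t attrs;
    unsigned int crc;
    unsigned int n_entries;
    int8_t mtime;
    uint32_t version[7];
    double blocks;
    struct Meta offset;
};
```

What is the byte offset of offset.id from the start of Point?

64

Meta: 0..4  vy  (4B, 4-aligned); 4..5  x  (1B, 1-aligned); 5..8  -- padding (3B); 8..12  id  (4B, 4-aligned); sizeof = 12, alignof = 4
0..1  attrs  (1B, 1-aligned)
1..4  -- padding (3B)
4..8  crc  (4B, 4-aligned)
8..12  n_entries  (4B, 4-aligned)
12..13  mtime  (1B, 1-aligned)
13..16  -- padding (3B)
16..44  version  (28B, 4-aligned)
44..48  -- padding (4B)
48..56  blocks  (8B, 8-aligned)
56..68  offset  (12B, 4-aligned)
within Meta: id at 8
56 + 8 = 64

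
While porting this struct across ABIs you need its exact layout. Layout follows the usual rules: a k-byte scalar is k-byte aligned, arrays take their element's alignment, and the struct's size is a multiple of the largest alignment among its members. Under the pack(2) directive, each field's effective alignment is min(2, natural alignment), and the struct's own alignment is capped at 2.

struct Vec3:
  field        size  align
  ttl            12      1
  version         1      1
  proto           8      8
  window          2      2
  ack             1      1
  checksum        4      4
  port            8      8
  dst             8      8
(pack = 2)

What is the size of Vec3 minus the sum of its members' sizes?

0..12  ttl  (12B, 1-aligned)
12..13  version  (1B, 1-aligned)
13..14  -- padding (1B)
14..22  proto  (8B, 2-aligned)
22..24  window  (2B, 2-aligned)
24..25  ack  (1B, 1-aligned)
25..26  -- padding (1B)
26..30  checksum  (4B, 2-aligned)
30..38  port  (8B, 2-aligned)
38..46  dst  (8B, 2-aligned)
sizeof = 46, alignof = 2
data bytes 44, size 46 → padding 2

2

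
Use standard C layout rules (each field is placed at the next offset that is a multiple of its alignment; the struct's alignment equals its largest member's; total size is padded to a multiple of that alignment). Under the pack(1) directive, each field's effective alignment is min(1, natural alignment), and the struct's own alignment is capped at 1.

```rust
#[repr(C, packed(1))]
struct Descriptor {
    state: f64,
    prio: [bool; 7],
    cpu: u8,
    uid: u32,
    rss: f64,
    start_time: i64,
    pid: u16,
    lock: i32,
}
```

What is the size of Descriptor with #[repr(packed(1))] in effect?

0..8  state  (8B, 1-aligned)
8..15  prio  (7B, 1-aligned)
15..16  cpu  (1B, 1-aligned)
16..20  uid  (4B, 1-aligned)
20..28  rss  (8B, 1-aligned)
28..36  start_time  (8B, 1-aligned)
36..38  pid  (2B, 1-aligned)
38..42  lock  (4B, 1-aligned)
sizeof = 42, alignof = 1

42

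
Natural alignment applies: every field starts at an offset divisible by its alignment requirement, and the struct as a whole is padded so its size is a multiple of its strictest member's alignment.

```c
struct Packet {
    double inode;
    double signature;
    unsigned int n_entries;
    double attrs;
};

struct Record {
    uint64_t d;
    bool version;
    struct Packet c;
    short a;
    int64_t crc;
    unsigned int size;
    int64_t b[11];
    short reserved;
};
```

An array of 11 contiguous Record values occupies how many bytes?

Packet: @0: inode [8B, align 8] → 8; @8: signature [8B, align 8] → 16; @16: n_entries [4B, align 4] → 20; +4 pad (align 8); @24: attrs [8B, align 8] → 32; size 32, align 8
@0: d [8B, align 8] → 8
@8: version [1B, align 1] → 9
+7 pad (align 8)
@16: c [32B, align 8] → 48
@48: a [2B, align 2] → 50
+6 pad (align 8)
@56: crc [8B, align 8] → 64
@64: size [4B, align 4] → 68
+4 pad (align 8)
@72: b [88B, align 8] → 160
@160: reserved [2B, align 2] → 162
+6 tail pad (align 8)
size 168, align 8
array of 11: 11 × 168 = 1848

1848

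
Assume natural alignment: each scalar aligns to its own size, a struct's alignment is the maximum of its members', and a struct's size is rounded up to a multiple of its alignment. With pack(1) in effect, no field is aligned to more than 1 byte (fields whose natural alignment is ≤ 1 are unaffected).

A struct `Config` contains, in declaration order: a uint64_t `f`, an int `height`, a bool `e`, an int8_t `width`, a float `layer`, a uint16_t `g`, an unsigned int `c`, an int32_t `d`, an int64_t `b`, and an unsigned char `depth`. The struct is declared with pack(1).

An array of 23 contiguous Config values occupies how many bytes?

0..8  f  (8B, 1-aligned)
8..12  height  (4B, 1-aligned)
12..13  e  (1B, 1-aligned)
13..14  width  (1B, 1-aligned)
14..18  layer  (4B, 1-aligned)
18..20  g  (2B, 1-aligned)
20..24  c  (4B, 1-aligned)
24..28  d  (4B, 1-aligned)
28..36  b  (8B, 1-aligned)
36..37  depth  (1B, 1-aligned)
sizeof = 37, alignof = 1
array of 23: 23 × 37 = 851

851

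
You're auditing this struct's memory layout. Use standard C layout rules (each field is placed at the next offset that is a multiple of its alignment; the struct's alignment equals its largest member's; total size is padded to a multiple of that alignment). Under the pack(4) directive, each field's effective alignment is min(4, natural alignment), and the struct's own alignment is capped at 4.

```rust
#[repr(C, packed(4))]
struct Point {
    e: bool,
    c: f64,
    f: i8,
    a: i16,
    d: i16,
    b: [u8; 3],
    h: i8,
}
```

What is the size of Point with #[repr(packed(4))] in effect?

@0: e [1B, align 1] → 1
+3 pad (align 4)
@4: c [8B, align 4] → 12
@12: f [1B, align 1] → 13
+1 pad (align 2)
@14: a [2B, align 2] → 16
@16: d [2B, align 2] → 18
@18: b [3B, align 1] → 21
@21: h [1B, align 1] → 22
+2 tail pad (align 4)
size 24, align 4

24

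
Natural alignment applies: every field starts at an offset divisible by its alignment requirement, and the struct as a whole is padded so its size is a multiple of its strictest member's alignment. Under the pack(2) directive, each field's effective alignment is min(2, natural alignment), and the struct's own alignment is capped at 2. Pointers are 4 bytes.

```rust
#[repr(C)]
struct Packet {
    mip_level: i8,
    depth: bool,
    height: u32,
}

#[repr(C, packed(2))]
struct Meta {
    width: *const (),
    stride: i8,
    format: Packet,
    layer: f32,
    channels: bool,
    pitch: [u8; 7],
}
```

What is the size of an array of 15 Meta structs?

390

Packet: mip_level at 0 (size 1, align 1) → ends 1; depth at 1 (size 1, align 1) → ends 2; pad 2 to align 4 for height; height at 4 (size 4, align 4) → ends 8; total 8 bytes, alignment 4
width at 0 (size 4, align 2) → ends 4
stride at 4 (size 1, align 1) → ends 5
pad 1 to align 2 for format
format at 6 (size 8, align 2) → ends 14
layer at 14 (size 4, align 2) → ends 18
channels at 18 (size 1, align 1) → ends 19
pitch at 19 (size 7, align 1) → ends 26
total 26 bytes, alignment 2
array of 15: 15 × 26 = 390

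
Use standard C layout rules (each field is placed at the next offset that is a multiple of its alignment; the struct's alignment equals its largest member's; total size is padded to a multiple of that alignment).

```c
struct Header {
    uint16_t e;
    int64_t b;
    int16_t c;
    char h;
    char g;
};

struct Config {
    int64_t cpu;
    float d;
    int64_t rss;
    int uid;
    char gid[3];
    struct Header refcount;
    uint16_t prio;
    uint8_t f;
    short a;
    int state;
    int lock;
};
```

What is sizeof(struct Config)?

72 bytes

Header: @0: e [2B, align 2] → 2; +6 pad (align 8); @8: b [8B, align 8] → 16; @16: c [2B, align 2] → 18; @18: h [1B, align 1] → 19; @19: g [1B, align 1] → 20; +4 tail pad (align 8); size 24, align 8
@0: cpu [8B, align 8] → 8
@8: d [4B, align 4] → 12
+4 pad (align 8)
@16: rss [8B, align 8] → 24
@24: uid [4B, align 4] → 28
@28: gid [3B, align 1] → 31
+1 pad (align 8)
@32: refcount [24B, align 8] → 56
@56: prio [2B, align 2] → 58
@58: f [1B, align 1] → 59
+1 pad (align 2)
@60: a [2B, align 2] → 62
+2 pad (align 4)
@64: state [4B, align 4] → 68
@68: lock [4B, align 4] → 72
size 72, align 8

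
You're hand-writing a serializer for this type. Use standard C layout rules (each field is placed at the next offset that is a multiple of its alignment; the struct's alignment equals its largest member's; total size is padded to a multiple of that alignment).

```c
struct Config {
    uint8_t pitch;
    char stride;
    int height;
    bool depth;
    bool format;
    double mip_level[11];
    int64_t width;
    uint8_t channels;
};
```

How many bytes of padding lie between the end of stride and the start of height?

2

0..1  pitch  (1B, 1-aligned)
1..2  stride  (1B, 1-aligned)
2..4  -- padding (2B)
4..8  height  (4B, 4-aligned)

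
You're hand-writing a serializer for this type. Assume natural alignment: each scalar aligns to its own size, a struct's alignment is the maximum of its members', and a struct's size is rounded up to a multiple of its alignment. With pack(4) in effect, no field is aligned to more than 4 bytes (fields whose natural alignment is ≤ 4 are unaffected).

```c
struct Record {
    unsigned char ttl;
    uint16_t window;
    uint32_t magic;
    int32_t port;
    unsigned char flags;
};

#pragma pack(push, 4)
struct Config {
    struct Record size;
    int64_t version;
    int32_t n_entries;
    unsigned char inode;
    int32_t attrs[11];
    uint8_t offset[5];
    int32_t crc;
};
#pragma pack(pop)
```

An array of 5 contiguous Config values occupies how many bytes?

Record: 0..1  ttl  (1B, 1-aligned); 1..2  -- padding (1B); 2..4  window  (2B, 2-aligned); 4..8  magic  (4B, 4-aligned); 8..12  port  (4B, 4-aligned); 12..13  flags  (1B, 1-aligned); 13..16  -- tail padding (3B); sizeof = 16, alignof = 4
0..16  size  (16B, 4-aligned)
16..24  version  (8B, 4-aligned)
24..28  n_entries  (4B, 4-aligned)
28..29  inode  (1B, 1-aligned)
29..32  -- padding (3B)
32..76  attrs  (44B, 4-aligned)
76..81  offset  (5B, 1-aligned)
81..84  -- padding (3B)
84..88  crc  (4B, 4-aligned)
sizeof = 88, alignof = 4
array of 5: 5 × 88 = 440

440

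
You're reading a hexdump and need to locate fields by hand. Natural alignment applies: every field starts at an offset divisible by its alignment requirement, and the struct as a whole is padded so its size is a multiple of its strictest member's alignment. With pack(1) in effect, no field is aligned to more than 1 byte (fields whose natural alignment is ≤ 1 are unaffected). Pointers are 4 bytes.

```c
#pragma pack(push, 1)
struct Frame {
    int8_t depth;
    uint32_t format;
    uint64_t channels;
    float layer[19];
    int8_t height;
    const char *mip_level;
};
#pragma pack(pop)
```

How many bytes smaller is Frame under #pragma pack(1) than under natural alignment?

natural layout:
  @0: depth [1B, align 1] → 1
  +3 pad (align 4)
  @4: format [4B, align 4] → 8
  @8: channels [8B, align 8] → 16
  @16: layer [76B, align 4] → 92
  @92: height [1B, align 1] → 93
  +3 pad (align 4)
  @96: mip_level [4B, align 4] → 100
  +4 tail pad (align 8)
  size 104, align 8
packed(1) layout:
  @0: depth [1B, align 1] → 1
  @1: format [4B, align 1] → 5
  @5: channels [8B, align 1] → 13
  @13: layer [76B, align 1] → 89
  @89: height [1B, align 1] → 90
  @90: mip_level [4B, align 1] → 94
  size 94, align 1
104 − 94 = 10

10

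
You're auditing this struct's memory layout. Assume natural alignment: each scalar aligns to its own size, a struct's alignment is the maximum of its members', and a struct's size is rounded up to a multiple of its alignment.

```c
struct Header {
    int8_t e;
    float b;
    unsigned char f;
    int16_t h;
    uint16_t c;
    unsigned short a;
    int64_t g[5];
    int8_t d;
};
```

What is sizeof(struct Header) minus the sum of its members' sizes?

11

e at 0 (size 1, align 1) → ends 1
pad 3 to align 4 for b
b at 4 (size 4, align 4) → ends 8
f at 8 (size 1, align 1) → ends 9
pad 1 to align 2 for h
h at 10 (size 2, align 2) → ends 12
c at 12 (size 2, align 2) → ends 14
a at 14 (size 2, align 2) → ends 16
g at 16 (size 40, align 8) → ends 56
d at 56 (size 1, align 1) → ends 57
tail pad 7 to reach multiple of 8
total 64 bytes, alignment 8
data bytes 53, size 64 → padding 11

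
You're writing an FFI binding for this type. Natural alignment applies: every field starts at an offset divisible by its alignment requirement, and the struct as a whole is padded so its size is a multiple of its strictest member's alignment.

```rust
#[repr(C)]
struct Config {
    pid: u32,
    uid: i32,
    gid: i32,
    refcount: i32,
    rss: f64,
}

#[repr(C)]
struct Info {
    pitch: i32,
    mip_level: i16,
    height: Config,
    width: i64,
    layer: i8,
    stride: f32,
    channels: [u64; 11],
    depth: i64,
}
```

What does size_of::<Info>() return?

Config: pid at 0 (size 4, align 4) → ends 4; uid at 4 (size 4, align 4) → ends 8; gid at 8 (size 4, align 4) → ends 12; refcount at 12 (size 4, align 4) → ends 16; rss at 16 (size 8, align 8) → ends 24; total 24 bytes, alignment 8
pitch at 0 (size 4, align 4) → ends 4
mip_level at 4 (size 2, align 2) → ends 6
pad 2 to align 8 for height
height at 8 (size 24, align 8) → ends 32
width at 32 (size 8, align 8) → ends 40
layer at 40 (size 1, align 1) → ends 41
pad 3 to align 4 for stride
stride at 44 (size 4, align 4) → ends 48
channels at 48 (size 88, align 8) → ends 136
depth at 136 (size 8, align 8) → ends 144
total 144 bytes, alignment 8

144 bytes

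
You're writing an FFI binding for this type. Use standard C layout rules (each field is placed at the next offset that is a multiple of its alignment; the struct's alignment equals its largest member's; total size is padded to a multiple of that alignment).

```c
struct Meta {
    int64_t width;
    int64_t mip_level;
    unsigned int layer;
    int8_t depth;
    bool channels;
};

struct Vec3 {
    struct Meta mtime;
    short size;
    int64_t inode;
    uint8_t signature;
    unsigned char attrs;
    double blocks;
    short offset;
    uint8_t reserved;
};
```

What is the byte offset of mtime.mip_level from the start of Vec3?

Meta: @0: width [8B, align 8] → 8; @8: mip_level [8B, align 8] → 16; @16: layer [4B, align 4] → 20; @20: depth [1B, align 1] → 21; @21: channels [1B, align 1] → 22; +2 tail pad (align 8); size 24, align 8
@0: mtime [24B, align 8] → 24
within Meta: mip_level at 8
0 + 8 = 8

8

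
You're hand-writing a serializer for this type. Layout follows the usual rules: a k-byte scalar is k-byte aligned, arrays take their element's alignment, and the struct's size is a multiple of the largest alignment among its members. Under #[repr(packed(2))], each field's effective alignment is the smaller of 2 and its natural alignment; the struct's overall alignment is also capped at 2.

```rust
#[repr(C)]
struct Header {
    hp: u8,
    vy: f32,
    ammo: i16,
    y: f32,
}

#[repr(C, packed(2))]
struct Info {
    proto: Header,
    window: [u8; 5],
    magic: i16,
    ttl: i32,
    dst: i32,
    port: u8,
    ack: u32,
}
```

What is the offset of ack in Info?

Header: @0: hp [1B, align 1] → 1; +3 pad (align 4); @4: vy [4B, align 4] → 8; @8: ammo [2B, align 2] → 10; +2 pad (align 4); @12: y [4B, align 4] → 16; size 16, align 4
@0: proto [16B, align 2] → 16
@16: window [5B, align 1] → 21
+1 pad (align 2)
@22: magic [2B, align 2] → 24
@24: ttl [4B, align 2] → 28
@28: dst [4B, align 2] → 32
@32: port [1B, align 1] → 33
+1 pad (align 2)
@34: ack [4B, align 2] → 38

34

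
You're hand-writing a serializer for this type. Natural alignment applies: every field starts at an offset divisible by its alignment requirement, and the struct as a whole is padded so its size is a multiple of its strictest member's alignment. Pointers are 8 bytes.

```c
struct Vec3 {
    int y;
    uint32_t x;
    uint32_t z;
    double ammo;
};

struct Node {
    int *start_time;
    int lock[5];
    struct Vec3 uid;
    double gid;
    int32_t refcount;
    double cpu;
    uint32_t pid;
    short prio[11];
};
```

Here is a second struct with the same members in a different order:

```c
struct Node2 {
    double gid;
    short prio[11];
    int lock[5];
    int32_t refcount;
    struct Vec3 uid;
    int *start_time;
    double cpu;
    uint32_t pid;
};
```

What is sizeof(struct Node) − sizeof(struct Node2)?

Vec3: 0..4  y  (4B, 4-aligned); 4..8  x  (4B, 4-aligned); 8..12  z  (4B, 4-aligned); 12..16  -- padding (4B); 16..24  ammo  (8B, 8-aligned); sizeof = 24, alignof = 8
0..8  start_time  (8B, 8-aligned)
8..28  lock  (20B, 4-aligned)
28..32  -- padding (4B)
32..56  uid  (24B, 8-aligned)
56..64  gid  (8B, 8-aligned)
64..68  refcount  (4B, 4-aligned)
68..72  -- padding (4B)
72..80  cpu  (8B, 8-aligned)
80..84  pid  (4B, 4-aligned)
84..106  prio  (22B, 2-aligned)
106..112  -- tail padding (6B)
sizeof = 112, alignof = 8
— Node2 —
0..8  gid  (8B, 8-aligned)
8..30  prio  (22B, 2-aligned)
30..32  -- padding (2B)
32..52  lock  (20B, 4-aligned)
52..56  refcount  (4B, 4-aligned)
56..80  uid  (24B, 8-aligned)
80..88  start_time  (8B, 8-aligned)
88..96  cpu  (8B, 8-aligned)
96..100  pid  (4B, 4-aligned)
100..104  -- tail padding (4B)
sizeof = 104, alignof = 8
112 − 104 = 8

8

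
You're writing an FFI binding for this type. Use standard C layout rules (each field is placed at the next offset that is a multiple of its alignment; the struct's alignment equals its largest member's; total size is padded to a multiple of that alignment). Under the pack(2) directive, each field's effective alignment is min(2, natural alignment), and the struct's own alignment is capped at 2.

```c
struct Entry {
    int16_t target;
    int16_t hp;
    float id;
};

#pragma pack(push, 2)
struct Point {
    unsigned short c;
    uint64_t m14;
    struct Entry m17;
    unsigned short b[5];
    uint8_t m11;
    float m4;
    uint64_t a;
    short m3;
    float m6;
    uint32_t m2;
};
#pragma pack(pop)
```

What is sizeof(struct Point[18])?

Entry: @0: target [2B, align 2] → 2; @2: hp [2B, align 2] → 4; @4: id [4B, align 4] → 8; size 8, align 4
@0: c [2B, align 2] → 2
@2: m14 [8B, align 2] → 10
@10: m17 [8B, align 2] → 18
@18: b [10B, align 2] → 28
@28: m11 [1B, align 1] → 29
+1 pad (align 2)
@30: m4 [4B, align 2] → 34
@34: a [8B, align 2] → 42
@42: m3 [2B, align 2] → 44
@44: m6 [4B, align 2] → 48
@48: m2 [4B, align 2] → 52
size 52, align 2
array of 18: 18 × 52 = 936

936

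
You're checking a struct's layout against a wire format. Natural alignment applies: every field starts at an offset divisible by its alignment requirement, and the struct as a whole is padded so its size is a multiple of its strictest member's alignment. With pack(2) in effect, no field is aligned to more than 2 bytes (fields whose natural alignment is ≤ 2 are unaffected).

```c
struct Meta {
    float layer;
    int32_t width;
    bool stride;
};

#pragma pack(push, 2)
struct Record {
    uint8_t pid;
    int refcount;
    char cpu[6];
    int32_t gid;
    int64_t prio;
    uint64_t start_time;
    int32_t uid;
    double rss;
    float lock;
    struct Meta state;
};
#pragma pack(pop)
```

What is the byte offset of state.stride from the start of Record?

56

Meta: @0: layer [4B, align 4] → 4; @4: width [4B, align 4] → 8; @8: stride [1B, align 1] → 9; +3 tail pad (align 4); size 12, align 4
@0: pid [1B, align 1] → 1
+1 pad (align 2)
@2: refcount [4B, align 2] → 6
@6: cpu [6B, align 1] → 12
@12: gid [4B, align 2] → 16
@16: prio [8B, align 2] → 24
@24: start_time [8B, align 2] → 32
@32: uid [4B, align 2] → 36
@36: rss [8B, align 2] → 44
@44: lock [4B, align 2] → 48
@48: state [12B, align 2] → 60
within Meta: stride at 8
48 + 8 = 56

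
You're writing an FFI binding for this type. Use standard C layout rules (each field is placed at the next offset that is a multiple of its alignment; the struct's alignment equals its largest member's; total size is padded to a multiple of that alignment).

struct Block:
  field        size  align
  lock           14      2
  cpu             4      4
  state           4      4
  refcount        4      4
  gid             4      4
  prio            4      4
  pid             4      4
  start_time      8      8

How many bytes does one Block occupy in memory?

@0: lock [14B, align 2] → 14
+2 pad (align 4)
@16: cpu [4B, align 4] → 20
@20: state [4B, align 4] → 24
@24: refcount [4B, align 4] → 28
@28: gid [4B, align 4] → 32
@32: prio [4B, align 4] → 36
@36: pid [4B, align 4] → 40
@40: start_time [8B, align 8] → 48
size 48, align 8

48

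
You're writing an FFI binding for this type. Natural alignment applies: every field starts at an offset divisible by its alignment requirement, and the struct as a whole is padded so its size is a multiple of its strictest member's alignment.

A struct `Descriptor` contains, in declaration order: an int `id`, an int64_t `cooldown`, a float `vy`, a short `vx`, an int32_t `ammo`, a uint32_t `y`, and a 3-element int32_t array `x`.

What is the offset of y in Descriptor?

28

0..4  id  (4B, 4-aligned)
4..8  -- padding (4B)
8..16  cooldown  (8B, 8-aligned)
16..20  vy  (4B, 4-aligned)
20..22  vx  (2B, 2-aligned)
22..24  -- padding (2B)
24..28  ammo  (4B, 4-aligned)
28..32  y  (4B, 4-aligned)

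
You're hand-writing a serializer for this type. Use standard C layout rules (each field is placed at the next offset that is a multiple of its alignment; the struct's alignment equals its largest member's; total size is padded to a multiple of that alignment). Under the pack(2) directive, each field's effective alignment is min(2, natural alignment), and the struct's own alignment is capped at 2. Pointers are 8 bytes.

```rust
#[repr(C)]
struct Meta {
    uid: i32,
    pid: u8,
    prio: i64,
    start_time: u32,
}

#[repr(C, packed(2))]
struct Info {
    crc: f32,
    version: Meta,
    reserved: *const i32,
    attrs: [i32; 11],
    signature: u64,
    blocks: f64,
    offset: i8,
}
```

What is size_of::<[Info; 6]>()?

588

Meta: @0: uid [4B, align 4] → 4; @4: pid [1B, align 1] → 5; +3 pad (align 8); @8: prio [8B, align 8] → 16; @16: start_time [4B, align 4] → 20; +4 tail pad (align 8); size 24, align 8
@0: crc [4B, align 2] → 4
@4: version [24B, align 2] → 28
@28: reserved [8B, align 2] → 36
@36: attrs [44B, align 2] → 80
@80: signature [8B, align 2] → 88
@88: blocks [8B, align 2] → 96
@96: offset [1B, align 1] → 97
+1 tail pad (align 2)
size 98, align 2
array of 6: 6 × 98 = 588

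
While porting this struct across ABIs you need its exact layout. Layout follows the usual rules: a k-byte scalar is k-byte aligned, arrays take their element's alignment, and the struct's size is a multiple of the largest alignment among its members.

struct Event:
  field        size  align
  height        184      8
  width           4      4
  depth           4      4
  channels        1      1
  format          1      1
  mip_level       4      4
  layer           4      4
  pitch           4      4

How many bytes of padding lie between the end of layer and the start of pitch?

0

@0: height [184B, align 8] → 184
@184: width [4B, align 4] → 188
@188: depth [4B, align 4] → 192
@192: channels [1B, align 1] → 193
@193: format [1B, align 1] → 194
+2 pad (align 4)
@196: mip_level [4B, align 4] → 200
@200: layer [4B, align 4] → 204
@204: pitch [4B, align 4] → 208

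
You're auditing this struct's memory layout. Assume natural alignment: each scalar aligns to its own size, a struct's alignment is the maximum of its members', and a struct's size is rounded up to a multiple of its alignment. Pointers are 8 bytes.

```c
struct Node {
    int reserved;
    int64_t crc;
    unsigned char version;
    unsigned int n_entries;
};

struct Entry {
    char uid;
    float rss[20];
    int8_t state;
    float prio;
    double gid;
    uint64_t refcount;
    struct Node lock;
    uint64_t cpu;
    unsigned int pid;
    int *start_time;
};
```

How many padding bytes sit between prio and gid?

4

Node: 0..4  reserved  (4B, 4-aligned); 4..8  -- padding (4B); 8..16  crc  (8B, 8-aligned); 16..17  version  (1B, 1-aligned); 17..20  -- padding (3B); 20..24  n_entries  (4B, 4-aligned); sizeof = 24, alignof = 8
0..1  uid  (1B, 1-aligned)
1..4  -- padding (3B)
4..84  rss  (80B, 4-aligned)
84..85  state  (1B, 1-aligned)
85..88  -- padding (3B)
88..92  prio  (4B, 4-aligned)
92..96  -- padding (4B)
96..104  gid  (8B, 8-aligned)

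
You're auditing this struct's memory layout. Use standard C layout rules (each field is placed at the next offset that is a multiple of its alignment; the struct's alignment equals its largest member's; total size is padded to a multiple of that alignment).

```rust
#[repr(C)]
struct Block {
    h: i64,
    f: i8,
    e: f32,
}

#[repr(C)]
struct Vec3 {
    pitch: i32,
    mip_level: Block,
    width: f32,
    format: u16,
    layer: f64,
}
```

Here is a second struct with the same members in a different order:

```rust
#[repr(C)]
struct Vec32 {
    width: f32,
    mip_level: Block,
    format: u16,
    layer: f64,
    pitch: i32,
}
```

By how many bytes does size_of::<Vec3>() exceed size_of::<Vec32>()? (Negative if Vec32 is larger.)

-8

Block: h at 0 (size 8, align 8) → ends 8; f at 8 (size 1, align 1) → ends 9; pad 3 to align 4 for e; e at 12 (size 4, align 4) → ends 16; total 16 bytes, alignment 8
pitch at 0 (size 4, align 4) → ends 4
pad 4 to align 8 for mip_level
mip_level at 8 (size 16, align 8) → ends 24
width at 24 (size 4, align 4) → ends 28
format at 28 (size 2, align 2) → ends 30
pad 2 to align 8 for layer
layer at 32 (size 8, align 8) → ends 40
total 40 bytes, alignment 8
— Vec32 —
width at 0 (size 4, align 4) → ends 4
pad 4 to align 8 for mip_level
mip_level at 8 (size 16, align 8) → ends 24
format at 24 (size 2, align 2) → ends 26
pad 6 to align 8 for layer
layer at 32 (size 8, align 8) → ends 40
pitch at 40 (size 4, align 4) → ends 44
tail pad 4 to reach multiple of 8
total 48 bytes, alignment 8
40 − 48 = -8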